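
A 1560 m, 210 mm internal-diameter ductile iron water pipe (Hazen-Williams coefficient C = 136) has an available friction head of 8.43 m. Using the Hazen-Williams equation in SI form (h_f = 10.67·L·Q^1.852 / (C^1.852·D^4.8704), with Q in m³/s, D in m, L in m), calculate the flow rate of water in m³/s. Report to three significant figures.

Q ≈ 0.0373 m³/s

Rearranging: Q = [h_f·C^1.852·D^4.8704 / (10.67·L)]^(1/1.852)
Q = [8.43·136^1.852·0.210^4.8704 / (10.67·1560)]^0.540 = 0.03730 m³/s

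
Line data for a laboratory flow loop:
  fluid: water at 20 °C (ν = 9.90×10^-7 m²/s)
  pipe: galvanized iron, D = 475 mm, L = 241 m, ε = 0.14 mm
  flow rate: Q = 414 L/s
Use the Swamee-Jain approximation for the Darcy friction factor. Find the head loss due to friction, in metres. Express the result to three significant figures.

h_f ≈ 2.21 m

V = 4Q/(πD²) = 4·0.414/(π·0.475²) = 2.336 m/s
Re = VD/ν = 2.336·0.475/9.90×10^-7 = 1.12×10^6 → turbulent
ε/D = 0.14/475 = 2.95×10^-4
Swamee-Jain: f = 0.01563
h_f = f(L/D)V²/(2g) = 0.01563·(241/0.475)·2.336²/(2·9.81) = 2.207 m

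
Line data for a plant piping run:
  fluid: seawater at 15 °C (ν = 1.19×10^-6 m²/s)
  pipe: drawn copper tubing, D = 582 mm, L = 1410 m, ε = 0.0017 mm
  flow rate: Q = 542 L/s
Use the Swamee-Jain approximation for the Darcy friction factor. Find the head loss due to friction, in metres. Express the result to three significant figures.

h_f ≈ 5.99 m

V = 4Q/(πD²) = 4·0.542/(π·0.582²) = 2.037 m/s
Re = VD/ν = 2.037·0.582/1.19×10^-6 = 9.96×10^5 → turbulent
ε/D = 0.0017/582 = 2.92×10^-6
Swamee-Jain: f = 0.01169
h_f = f(L/D)V²/(2g) = 0.01169·(1410/0.582)·2.037²/(2·9.81) = 5.990 m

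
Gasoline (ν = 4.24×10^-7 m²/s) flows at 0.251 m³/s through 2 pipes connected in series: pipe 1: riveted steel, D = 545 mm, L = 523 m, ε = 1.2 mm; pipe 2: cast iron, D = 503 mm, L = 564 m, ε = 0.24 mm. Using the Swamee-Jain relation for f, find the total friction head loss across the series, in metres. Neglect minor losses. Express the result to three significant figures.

Pipe 1: V = 1.076 m/s, Re = 1.38×10^6, ε/D = 0.00220, f = 0.02421, h_1 = f(L/D)V²/2g = 1.371 m
Pipe 2: V = 1.263 m/s, Re = 1.50×10^6, ε/D = 4.77×10^-4, f = 0.01696, h_2 = f(L/D)V²/2g = 1.547 m
Series → Q common, losses add: H = Σh = 2.918 m

H ≈ 2.92 m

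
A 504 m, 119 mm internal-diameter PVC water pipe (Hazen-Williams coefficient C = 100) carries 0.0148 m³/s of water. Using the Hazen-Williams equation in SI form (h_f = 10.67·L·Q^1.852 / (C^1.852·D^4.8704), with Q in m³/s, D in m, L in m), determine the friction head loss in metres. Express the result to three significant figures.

h_f ≈ 13.8 m

h_f = 10.67·504·0.0148^1.852 / (100^1.852·0.119^4.8704) = 13.82 m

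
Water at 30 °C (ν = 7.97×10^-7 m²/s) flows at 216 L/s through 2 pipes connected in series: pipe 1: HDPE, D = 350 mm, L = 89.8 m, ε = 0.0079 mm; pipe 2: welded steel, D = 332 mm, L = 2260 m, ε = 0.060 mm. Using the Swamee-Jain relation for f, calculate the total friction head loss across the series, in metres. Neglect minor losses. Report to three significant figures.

Pipe 1: V = 2.245 m/s, Re = 9.86×10^5, ε/D = 2.26×10^-5, f = 0.01216, h_1 = f(L/D)V²/2g = 0.8016 m
Pipe 2: V = 2.495 m/s, Re = 1.04×10^6, ε/D = 1.81×10^-4, f = 0.01452, h_2 = f(L/D)V²/2g = 31.36 m
Series → Q common, losses add: H = Σh = 32.17 m

H ≈ 32.2 m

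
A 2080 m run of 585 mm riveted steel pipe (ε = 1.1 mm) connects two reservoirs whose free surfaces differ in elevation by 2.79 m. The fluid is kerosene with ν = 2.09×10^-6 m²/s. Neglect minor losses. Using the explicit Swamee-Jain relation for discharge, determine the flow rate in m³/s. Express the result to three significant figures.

Swamee-Jain (Type II): Q = -0.965·√(gD⁵h_f/L)·ln[ε/(3.7D) + √(3.17ν²L/(gD³h_f))]
√(gD⁵h_f/L) = √(9.81·0.585⁵·2.79/2080) = 0.03003
ε/(3.7D) = 5.08×10^-4; √(3.17ν²L/(gD³h_f)) = 7.25×10^-5
Q = -0.965·0.03003·ln(5.807×10^-4) = 0.2159 m³/s
Check: V = 0.803 m/s, Re = 2.25×10^5, f = 0.02404, h_f = 2.81 m ≈ 2.79 m ✓

Q ≈ 0.216 m³/s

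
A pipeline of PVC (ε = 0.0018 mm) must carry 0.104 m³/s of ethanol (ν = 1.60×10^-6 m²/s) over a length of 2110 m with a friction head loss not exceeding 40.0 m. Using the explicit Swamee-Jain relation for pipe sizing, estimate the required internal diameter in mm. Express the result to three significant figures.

D ≈ 235 mm

Swamee-Jain (Type III): D = 0.66·[ε^1.25·(LQ²/(gh_f))^4.75 + ν·Q^9.4·(L/(gh_f))^5.2]^0.04
LQ²/(gh_f) = 0.05816; L/(gh_f) = 5.377
Term 1 = ε^1.25·(…)^4.75 = 8.93×10^-14; Term 2 = ν·Q^9.4·(…)^5.2 = 5.80×10^-12
D = 0.66·(8.93×10^-14 + 5.80×10^-12)^0.04 = 0.2346 m = 235 mm
Check: V = 2.41 m/s, Re = 3.53×10^5, f = 0.01405, h_f = 37.3 m ≈ 40.0 m ✓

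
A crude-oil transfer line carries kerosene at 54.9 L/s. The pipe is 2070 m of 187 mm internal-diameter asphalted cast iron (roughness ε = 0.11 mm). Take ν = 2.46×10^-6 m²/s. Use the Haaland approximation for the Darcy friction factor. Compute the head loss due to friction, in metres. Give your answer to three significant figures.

h_f ≈ 44.1 m

V = 4Q/(πD²) = 4·0.0549/(π·0.187²) = 1.999 m/s
Re = VD/ν = 1.999·0.187/2.46×10^-6 = 1.52×10^5 → turbulent
ε/D = 0.11/187 = 5.88×10^-4
Haaland: f = 0.01954
h_f = f(L/D)V²/(2g) = 0.01954·(2070/0.187)·1.999²/(2·9.81) = 44.06 m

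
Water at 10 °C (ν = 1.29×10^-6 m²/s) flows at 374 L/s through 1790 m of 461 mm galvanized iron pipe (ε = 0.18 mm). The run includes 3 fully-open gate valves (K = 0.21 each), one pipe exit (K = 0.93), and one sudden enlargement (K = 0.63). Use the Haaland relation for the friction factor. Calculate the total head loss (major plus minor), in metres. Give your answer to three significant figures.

V = 4Q/(πD²) = 2.241 m/s; V²/2g = 0.2559 m
Re = 8.01×10^5, ε/D = 3.90×10^-4 → f = 0.01649 (Haaland)
Major: h_f = f(L/D)·V²/2g = 0.01649·3883·0.2559 = 16.38 m
Minor: ΣK = 2.19; h_m = ΣK·V²/2g = 0.5604 m
Total H_L = 16.38 + 0.5604 = 16.94 m

H_L ≈ 16.9 m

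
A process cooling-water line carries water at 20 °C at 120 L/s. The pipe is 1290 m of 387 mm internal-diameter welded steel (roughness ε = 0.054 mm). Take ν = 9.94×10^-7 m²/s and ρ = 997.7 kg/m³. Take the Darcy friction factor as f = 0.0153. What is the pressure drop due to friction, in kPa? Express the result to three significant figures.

Δp ≈ 26.5 kPa

V = 4Q/(πD²) = 4·0.120/(π·0.387²) = 1.020 m/s
h_f = f(L/D)V²/(2g) = 0.01530·(1290/0.387)·1.020²/(2·9.81) = 2.705 m
Δp = ρg·h_f = 997.7·9.81·2.705 = 26.48 kPa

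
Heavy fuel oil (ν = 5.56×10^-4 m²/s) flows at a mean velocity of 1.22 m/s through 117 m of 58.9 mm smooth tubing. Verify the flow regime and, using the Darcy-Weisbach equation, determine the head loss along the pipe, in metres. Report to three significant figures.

h_f ≈ 74.6 m

Re = VD/ν = 1.22·0.05890/5.56×10^-4 = 129 → laminar (Re < 2300)
f = 64/Re = 0.4952
h_f = f(L/D)V²/(2g) = 0.4952·(117/0.05890)·1.22²/(2·9.81) = 74.62 m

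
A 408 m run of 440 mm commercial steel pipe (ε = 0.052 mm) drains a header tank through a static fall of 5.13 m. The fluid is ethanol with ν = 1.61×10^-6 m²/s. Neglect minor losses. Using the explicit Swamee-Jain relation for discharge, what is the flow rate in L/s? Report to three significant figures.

Q ≈ 423 L/s

Swamee-Jain (Type II): Q = -0.965·√(gD⁵h_f/L)·ln[ε/(3.7D) + √(3.17ν²L/(gD³h_f))]
√(gD⁵h_f/L) = √(9.81·0.440⁵·5.13/408) = 0.04510
ε/(3.7D) = 3.19×10^-5; √(3.17ν²L/(gD³h_f)) = 2.80×10^-5
Q = -0.965·0.04510·ln(5.991×10^-5) = 0.4232 m³/s
Check: V = 2.78 m/s, Re = 7.61×10^5, f = 0.01408, h_f = 5.15 m ≈ 5.13 m ✓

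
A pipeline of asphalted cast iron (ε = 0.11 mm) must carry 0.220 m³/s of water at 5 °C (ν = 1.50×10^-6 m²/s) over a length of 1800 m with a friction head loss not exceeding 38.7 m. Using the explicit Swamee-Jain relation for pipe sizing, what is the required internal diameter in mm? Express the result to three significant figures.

D ≈ 320 mm

Swamee-Jain (Type III): D = 0.66·[ε^1.25·(LQ²/(gh_f))^4.75 + ν·Q^9.4·(L/(gh_f))^5.2]^0.04
LQ²/(gh_f) = 0.2295; L/(gh_f) = 4.741
Term 1 = ε^1.25·(…)^4.75 = 1.04×10^-8; Term 2 = ν·Q^9.4·(…)^5.2 = 3.23×10^-9
D = 0.66·(1.04×10^-8 + 3.23×10^-9)^0.04 = 0.3198 m = 320 mm
Check: V = 2.74 m/s, Re = 5.84×10^5, f = 0.01656, h_f = 35.6 m ≈ 38.7 m ✓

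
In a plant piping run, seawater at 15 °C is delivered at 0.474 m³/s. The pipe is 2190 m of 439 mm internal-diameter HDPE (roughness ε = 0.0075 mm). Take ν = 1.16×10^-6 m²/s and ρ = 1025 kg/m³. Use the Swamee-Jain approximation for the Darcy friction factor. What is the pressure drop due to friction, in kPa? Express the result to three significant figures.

V = 4Q/(πD²) = 4·0.474/(π·0.439²) = 3.132 m/s
Re = VD/ν = 3.132·0.439/1.16×10^-6 = 1.19×10^6 → turbulent
ε/D = 0.0075/439 = 1.71×10^-5
Swamee-Jain: f = 0.01173
h_f = f(L/D)V²/(2g) = 0.01173·(2190/0.439)·3.132²/(2·9.81) = 29.26 m
Δp = ρg·h_f = 1025·9.81·29.26 = 294.2 kPa

Δp ≈ 294 kPa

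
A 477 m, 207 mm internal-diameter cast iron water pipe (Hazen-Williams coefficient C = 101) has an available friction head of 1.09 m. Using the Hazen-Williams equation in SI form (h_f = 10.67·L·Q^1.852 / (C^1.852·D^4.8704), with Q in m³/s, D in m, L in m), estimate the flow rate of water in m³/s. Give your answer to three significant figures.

Q ≈ 0.0168 m³/s

Rearranging: Q = [h_f·C^1.852·D^4.8704 / (10.67·L)]^(1/1.852)
Q = [1.09·101^1.852·0.207^4.8704 / (10.67·477)]^0.540 = 0.01676 m³/s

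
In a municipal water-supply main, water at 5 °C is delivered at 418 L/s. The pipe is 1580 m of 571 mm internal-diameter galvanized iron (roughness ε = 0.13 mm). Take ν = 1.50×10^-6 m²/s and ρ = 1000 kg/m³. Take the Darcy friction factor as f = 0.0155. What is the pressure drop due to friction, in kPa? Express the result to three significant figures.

V = 4Q/(πD²) = 4·0.418/(π·0.571²) = 1.632 m/s
h_f = f(L/D)V²/(2g) = 0.01550·(1580/0.571)·1.632²/(2·9.81) = 5.825 m
Δp = ρg·h_f = 1000·9.81·5.825 = 57.14 kPa

Δp ≈ 57.1 kPa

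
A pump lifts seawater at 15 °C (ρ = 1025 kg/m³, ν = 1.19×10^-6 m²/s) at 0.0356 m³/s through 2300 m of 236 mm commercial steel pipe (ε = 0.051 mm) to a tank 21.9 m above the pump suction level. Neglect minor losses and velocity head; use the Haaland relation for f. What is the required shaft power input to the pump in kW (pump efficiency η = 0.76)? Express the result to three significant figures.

P_shaft ≈ 13.0 kW

V = 4Q/(πD²) = 0.8138 m/s; Re = 1.61×10^5; ε/D = 2.16×10^-4; f = 0.01748
h_f = f(L/D)V²/2g = 5.750 m
Total head H = z + h_f = 21.9 + 5.750 = 27.65 m
P_hyd = ρgQH = 1025·9.81·0.0356·27.65 = 9.898 kW
P_shaft = P_hyd/η = 9.898/0.76 = 13.02 kW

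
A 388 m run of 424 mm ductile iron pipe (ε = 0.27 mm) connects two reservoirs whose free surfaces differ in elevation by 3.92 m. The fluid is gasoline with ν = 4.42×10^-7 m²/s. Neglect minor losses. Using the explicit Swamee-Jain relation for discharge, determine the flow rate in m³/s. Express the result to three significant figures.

Swamee-Jain (Type II): Q = -0.965·√(gD⁵h_f/L)·ln[ε/(3.7D) + √(3.17ν²L/(gD³h_f))]
√(gD⁵h_f/L) = √(9.81·0.424⁵·3.92/388) = 0.03685
ε/(3.7D) = 1.72×10^-4; √(3.17ν²L/(gD³h_f)) = 9.05×10^-6
Q = -0.965·0.03685·ln(1.812×10^-4) = 0.3064 m³/s
Check: V = 2.17 m/s, Re = 2.08×10^6, f = 0.01792, h_f = 3.94 m ≈ 3.92 m ✓

Q ≈ 0.306 m³/s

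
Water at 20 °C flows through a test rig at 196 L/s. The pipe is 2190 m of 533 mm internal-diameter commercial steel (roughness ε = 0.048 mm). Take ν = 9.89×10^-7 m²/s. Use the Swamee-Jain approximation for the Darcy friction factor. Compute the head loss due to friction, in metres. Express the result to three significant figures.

V = 4Q/(πD²) = 4·0.196/(π·0.533²) = 0.8784 m/s
Re = VD/ν = 0.8784·0.533/9.89×10^-7 = 4.73×10^5 → turbulent
ε/D = 0.048/533 = 9.01×10^-5
Swamee-Jain: f = 0.01444
h_f = f(L/D)V²/(2g) = 0.01444·(2190/0.533)·0.8784²/(2·9.81) = 2.334 m

h_f ≈ 2.33 m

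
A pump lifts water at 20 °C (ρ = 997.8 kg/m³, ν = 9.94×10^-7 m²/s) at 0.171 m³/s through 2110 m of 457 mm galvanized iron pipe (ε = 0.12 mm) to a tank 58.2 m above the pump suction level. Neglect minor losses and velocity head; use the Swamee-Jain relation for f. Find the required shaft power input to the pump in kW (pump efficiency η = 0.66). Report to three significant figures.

V = 4Q/(πD²) = 1.042 m/s; Re = 4.79×10^5; ε/D = 2.63×10^-4; f = 0.01612
h_f = f(L/D)V²/2g = 4.122 m
Total head H = z + h_f = 58.2 + 4.122 = 62.32 m
P_hyd = ρgQH = 997.8·9.81·0.171·62.32 = 104.3 kW
P_shaft = P_hyd/η = 104.3/0.66 = 158.1 kW

P_shaft ≈ 158 kW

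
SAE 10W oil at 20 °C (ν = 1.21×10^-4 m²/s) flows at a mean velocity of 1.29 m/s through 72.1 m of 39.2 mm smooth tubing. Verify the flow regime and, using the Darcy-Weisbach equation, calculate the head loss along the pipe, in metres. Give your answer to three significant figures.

Re = VD/ν = 1.29·0.03920/1.21×10^-4 = 418 → laminar (Re < 2300)
f = 64/Re = 0.1531
h_f = f(L/D)V²/(2g) = 0.1531·(72.1/0.03920)·1.29²/(2·9.81) = 23.89 m

h_f ≈ 23.9 m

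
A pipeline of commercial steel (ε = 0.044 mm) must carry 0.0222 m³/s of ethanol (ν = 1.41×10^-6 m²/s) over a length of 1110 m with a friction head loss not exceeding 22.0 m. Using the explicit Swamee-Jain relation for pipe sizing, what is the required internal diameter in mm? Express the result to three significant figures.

Swamee-Jain (Type III): D = 0.66·[ε^1.25·(LQ²/(gh_f))^4.75 + ν·Q^9.4·(L/(gh_f))^5.2]^0.04
LQ²/(gh_f) = 0.002535; L/(gh_f) = 5.143
Term 1 = ε^1.25·(…)^4.75 = 1.67×10^-18; Term 2 = ν·Q^9.4·(…)^5.2 = 2.01×10^-18
D = 0.66·(1.67×10^-18 + 2.01×10^-18)^0.04 = 0.1325 m = 132 mm
Check: V = 1.61 m/s, Re = 1.51×10^5, f = 0.01858, h_f = 20.6 m ≈ 22.0 m ✓

D ≈ 132 mm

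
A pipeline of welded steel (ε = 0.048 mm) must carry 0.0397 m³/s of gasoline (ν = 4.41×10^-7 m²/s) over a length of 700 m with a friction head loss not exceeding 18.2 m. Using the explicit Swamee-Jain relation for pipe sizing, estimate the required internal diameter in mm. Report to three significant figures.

Swamee-Jain (Type III): D = 0.66·[ε^1.25·(LQ²/(gh_f))^4.75 + ν·Q^9.4·(L/(gh_f))^5.2]^0.04
LQ²/(gh_f) = 0.006179; L/(gh_f) = 3.921
Term 1 = ε^1.25·(…)^4.75 = 1.28×10^-16; Term 2 = ν·Q^9.4·(…)^5.2 = 3.62×10^-17
D = 0.66·(1.28×10^-16 + 3.62×10^-17)^0.04 = 0.1542 m = 154 mm
Check: V = 2.12 m/s, Re = 7.43×10^5, f = 0.01608, h_f = 16.8 m ≈ 18.2 m ✓

D ≈ 154 mm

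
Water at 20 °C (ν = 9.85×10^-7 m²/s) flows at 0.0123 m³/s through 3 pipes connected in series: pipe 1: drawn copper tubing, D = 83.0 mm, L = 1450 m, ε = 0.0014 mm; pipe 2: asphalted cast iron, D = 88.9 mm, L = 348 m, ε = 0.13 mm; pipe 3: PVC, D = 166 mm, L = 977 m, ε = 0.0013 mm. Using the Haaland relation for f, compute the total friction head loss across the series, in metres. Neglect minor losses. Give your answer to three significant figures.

H ≈ 91.9 m

Pipe 1: V = 2.273 m/s, Re = 1.92×10^5, ε/D = 1.69×10^-5, f = 0.01573, h_1 = f(L/D)V²/2g = 72.39 m
Pipe 2: V = 1.982 m/s, Re = 1.79×10^5, ε/D = 0.00146, f = 0.02270, h_2 = f(L/D)V²/2g = 17.79 m
Pipe 3: V = 0.5683 m/s, Re = 9.58×10^4, ε/D = 7.83×10^-6, f = 0.01801, h_3 = f(L/D)V²/2g = 1.745 m
Series → Q common, losses add: H = Σh = 91.92 m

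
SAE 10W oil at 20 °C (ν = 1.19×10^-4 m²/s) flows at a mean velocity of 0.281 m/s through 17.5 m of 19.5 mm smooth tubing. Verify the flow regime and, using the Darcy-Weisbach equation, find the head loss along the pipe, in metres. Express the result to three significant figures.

Re = VD/ν = 0.281·0.01950/1.19×10^-4 = 46.0 → laminar (Re < 2300)
f = 64/Re = 1.390
h_f = f(L/D)V²/(2g) = 1.390·(17.5/0.01950)·0.281²/(2·9.81) = 5.020 m

h_f ≈ 5.02 m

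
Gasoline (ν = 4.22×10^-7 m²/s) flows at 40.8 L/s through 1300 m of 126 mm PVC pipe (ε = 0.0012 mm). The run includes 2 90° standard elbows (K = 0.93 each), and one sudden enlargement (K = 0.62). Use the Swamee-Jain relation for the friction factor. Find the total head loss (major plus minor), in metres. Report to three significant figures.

V = 4Q/(πD²) = 3.272 m/s; V²/2g = 0.5457 m
Re = 9.77×10^5, ε/D = 9.52×10^-6 → f = 0.01188 (Swamee-Jain)
Major: h_f = f(L/D)·V²/2g = 0.01188·10317·0.5457 = 66.91 m
Minor: ΣK = 2.48; h_m = ΣK·V²/2g = 1.353 m
Total H_L = 66.91 + 1.353 = 68.26 m

H_L ≈ 68.3 m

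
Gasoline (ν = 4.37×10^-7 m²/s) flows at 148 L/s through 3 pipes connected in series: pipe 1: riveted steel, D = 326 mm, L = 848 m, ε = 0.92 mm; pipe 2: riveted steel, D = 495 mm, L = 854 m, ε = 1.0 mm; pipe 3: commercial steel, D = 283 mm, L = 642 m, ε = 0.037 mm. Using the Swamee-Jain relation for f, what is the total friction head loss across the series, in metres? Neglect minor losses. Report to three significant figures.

H ≈ 20.7 m

Pipe 1: V = 1.773 m/s, Re = 1.32×10^6, ε/D = 0.00282, f = 0.02589, h_1 = f(L/D)V²/2g = 10.79 m
Pipe 2: V = 0.7691 m/s, Re = 8.71×10^5, ε/D = 0.00202, f = 0.02378, h_2 = f(L/D)V²/2g = 1.237 m
Pipe 3: V = 2.353 m/s, Re = 1.52×10^6, ε/D = 1.31×10^-4, f = 0.01357, h_3 = f(L/D)V²/2g = 8.684 m
Series → Q common, losses add: H = Σh = 20.71 m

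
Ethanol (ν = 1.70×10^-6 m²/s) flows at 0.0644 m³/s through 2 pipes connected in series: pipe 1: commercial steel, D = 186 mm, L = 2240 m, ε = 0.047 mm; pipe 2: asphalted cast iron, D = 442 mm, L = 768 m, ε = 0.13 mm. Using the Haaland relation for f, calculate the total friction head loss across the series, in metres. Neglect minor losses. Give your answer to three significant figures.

Pipe 1: V = 2.370 m/s, Re = 2.59×10^5, ε/D = 2.53×10^-4, f = 0.01671, h_1 = f(L/D)V²/2g = 57.62 m
Pipe 2: V = 0.4197 m/s, Re = 1.09×10^5, ε/D = 2.94×10^-4, f = 0.01892, h_2 = f(L/D)V²/2g = 0.2951 m
Series → Q common, losses add: H = Σh = 57.91 m

H ≈ 57.9 m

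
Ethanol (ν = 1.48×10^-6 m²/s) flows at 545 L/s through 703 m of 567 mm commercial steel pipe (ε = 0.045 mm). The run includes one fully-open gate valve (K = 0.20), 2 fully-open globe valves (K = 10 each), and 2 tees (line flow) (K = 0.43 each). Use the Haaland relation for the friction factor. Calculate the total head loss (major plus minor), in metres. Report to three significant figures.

H_L ≈ 8.90 m

V = 4Q/(πD²) = 2.158 m/s; V²/2g = 0.2375 m
Re = 8.27×10^5, ε/D = 7.94×10^-5 → f = 0.01325 (Haaland)
Major: h_f = f(L/D)·V²/2g = 0.01325·1240·0.2375 = 3.901 m
Minor: ΣK = 21.1; h_m = ΣK·V²/2g = 5.001 m
Total H_L = 3.901 + 5.001 = 8.902 m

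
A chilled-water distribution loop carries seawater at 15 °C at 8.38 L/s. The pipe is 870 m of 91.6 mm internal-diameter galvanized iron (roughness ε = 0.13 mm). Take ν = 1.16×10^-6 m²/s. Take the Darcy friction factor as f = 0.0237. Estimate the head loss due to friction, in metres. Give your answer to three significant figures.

h_f ≈ 18.6 m

V = 4Q/(πD²) = 4·0.00838/(π·0.0916²) = 1.272 m/s
h_f = f(L/D)V²/(2g) = 0.02370·(870/0.0916)·1.272²/(2·9.81) = 18.55 m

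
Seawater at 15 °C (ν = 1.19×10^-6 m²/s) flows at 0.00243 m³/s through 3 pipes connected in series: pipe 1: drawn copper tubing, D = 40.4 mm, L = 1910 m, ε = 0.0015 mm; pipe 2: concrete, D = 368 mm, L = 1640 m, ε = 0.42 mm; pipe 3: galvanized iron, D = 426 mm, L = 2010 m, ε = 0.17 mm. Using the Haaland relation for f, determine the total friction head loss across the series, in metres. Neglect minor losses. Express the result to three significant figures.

H ≈ 171 m

Pipe 1: V = 1.896 m/s, Re = 6.44×10^4, ε/D = 3.71×10^-5, f = 0.01970, h_1 = f(L/D)V²/2g = 170.6 m
Pipe 2: V = 0.02285 m/s, Re = 7070, ε/D = 0.00114, f = 0.03529, h_2 = f(L/D)V²/2g = 0.004184 m
Pipe 3: V = 0.01705 m/s, Re = 6100, ε/D = 3.99×10^-4, f = 0.03591, h_3 = f(L/D)V²/2g = 0.002510 m
Series → Q common, losses add: H = Σh = 170.6 m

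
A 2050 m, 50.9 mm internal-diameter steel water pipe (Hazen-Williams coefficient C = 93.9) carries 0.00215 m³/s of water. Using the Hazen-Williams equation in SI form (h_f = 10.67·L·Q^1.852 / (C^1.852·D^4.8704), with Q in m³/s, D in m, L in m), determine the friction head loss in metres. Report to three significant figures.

h_f ≈ 111 m

h_f = 10.67·2050·0.00215^1.852 / (93.9^1.852·0.0509^4.8704) = 110.9 m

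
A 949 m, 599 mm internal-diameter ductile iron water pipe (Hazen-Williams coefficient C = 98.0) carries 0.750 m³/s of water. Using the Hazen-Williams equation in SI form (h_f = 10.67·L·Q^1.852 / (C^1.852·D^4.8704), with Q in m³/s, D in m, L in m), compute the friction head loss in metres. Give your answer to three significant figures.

h_f ≈ 14.8 m

h_f = 10.67·949·0.750^1.852 / (98.0^1.852·0.599^4.8704) = 14.80 m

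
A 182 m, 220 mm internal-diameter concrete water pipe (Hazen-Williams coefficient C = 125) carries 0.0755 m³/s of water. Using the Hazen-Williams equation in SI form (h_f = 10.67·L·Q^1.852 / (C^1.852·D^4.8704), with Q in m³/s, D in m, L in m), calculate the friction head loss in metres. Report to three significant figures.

h_f = 10.67·182·0.0755^1.852 / (125^1.852·0.220^4.8704) = 3.384 m

h_f ≈ 3.38 m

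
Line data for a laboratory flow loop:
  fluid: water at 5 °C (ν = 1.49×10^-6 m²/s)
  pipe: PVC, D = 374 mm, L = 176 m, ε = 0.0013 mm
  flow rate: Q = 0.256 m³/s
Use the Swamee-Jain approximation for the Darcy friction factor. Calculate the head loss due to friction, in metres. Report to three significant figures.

V = 4Q/(πD²) = 4·0.256/(π·0.374²) = 2.330 m/s
Re = VD/ν = 2.330·0.374/1.49×10^-6 = 5.85×10^5 → turbulent
ε/D = 0.0013/374 = 3.48×10^-6
Swamee-Jain: f = 0.01279
h_f = f(L/D)V²/(2g) = 0.01279·(176/0.374)·2.330²/(2·9.81) = 1.666 m

h_f ≈ 1.67 m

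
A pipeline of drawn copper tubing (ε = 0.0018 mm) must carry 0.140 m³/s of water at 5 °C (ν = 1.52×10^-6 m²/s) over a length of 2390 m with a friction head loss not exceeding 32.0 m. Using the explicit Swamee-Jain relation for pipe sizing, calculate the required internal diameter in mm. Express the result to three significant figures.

Swamee-Jain (Type III): D = 0.66·[ε^1.25·(LQ²/(gh_f))^4.75 + ν·Q^9.4·(L/(gh_f))^5.2]^0.04
LQ²/(gh_f) = 0.1492; L/(gh_f) = 7.613
Term 1 = ε^1.25·(…)^4.75 = 7.85×10^-12; Term 2 = ν·Q^9.4·(…)^5.2 = 5.49×10^-10
D = 0.66·(7.85×10^-12 + 5.49×10^-10)^0.04 = 0.2814 m = 281 mm
Check: V = 2.25 m/s, Re = 4.17×10^5, f = 0.01362, h_f = 29.9 m ≈ 32.0 m ✓

D ≈ 281 mm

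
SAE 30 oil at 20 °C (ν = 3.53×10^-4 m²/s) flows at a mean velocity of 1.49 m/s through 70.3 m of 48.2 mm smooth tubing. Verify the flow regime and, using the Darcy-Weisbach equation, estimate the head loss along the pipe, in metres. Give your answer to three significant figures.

Re = VD/ν = 1.49·0.04820/3.53×10^-4 = 203 → laminar (Re < 2300)
f = 64/Re = 0.3146
h_f = f(L/D)V²/(2g) = 0.3146·(70.3/0.04820)·1.49²/(2·9.81) = 51.92 m

h_f ≈ 51.9 m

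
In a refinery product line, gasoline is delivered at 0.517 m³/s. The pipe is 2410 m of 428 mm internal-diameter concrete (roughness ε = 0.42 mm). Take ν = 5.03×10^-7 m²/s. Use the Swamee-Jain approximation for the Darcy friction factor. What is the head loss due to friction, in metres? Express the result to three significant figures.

h_f ≈ 73.0 m

V = 4Q/(πD²) = 4·0.517/(π·0.428²) = 3.593 m/s
Re = VD/ν = 3.593·0.428/5.03×10^-7 = 3.06×10^6 → turbulent
ε/D = 0.42/428 = 9.81×10^-4
Swamee-Jain: f = 0.01969
h_f = f(L/D)V²/(2g) = 0.01969·(2410/0.428)·3.593²/(2·9.81) = 72.98 m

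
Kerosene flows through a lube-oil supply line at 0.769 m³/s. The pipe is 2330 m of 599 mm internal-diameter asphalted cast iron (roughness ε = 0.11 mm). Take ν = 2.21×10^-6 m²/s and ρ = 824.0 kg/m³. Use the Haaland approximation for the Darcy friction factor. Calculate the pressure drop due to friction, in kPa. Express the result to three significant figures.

Δp ≈ 175 kPa

V = 4Q/(πD²) = 4·0.769/(π·0.599²) = 2.729 m/s
Re = VD/ν = 2.729·0.599/2.21×10^-6 = 7.40×10^5 → turbulent
ε/D = 0.11/599 = 1.84×10^-4
Haaland: f = 0.01468
h_f = f(L/D)V²/(2g) = 0.01468·(2330/0.599)·2.729²/(2·9.81) = 21.68 m
Δp = ρg·h_f = 824.0·9.81·21.68 = 175.2 kPa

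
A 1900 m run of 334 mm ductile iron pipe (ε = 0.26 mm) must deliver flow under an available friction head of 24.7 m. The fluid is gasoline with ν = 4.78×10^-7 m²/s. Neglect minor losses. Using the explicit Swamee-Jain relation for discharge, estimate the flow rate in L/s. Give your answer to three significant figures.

Swamee-Jain (Type II): Q = -0.965·√(gD⁵h_f/L)·ln[ε/(3.7D) + √(3.17ν²L/(gD³h_f))]
√(gD⁵h_f/L) = √(9.81·0.334⁵·24.7/1900) = 0.02302
ε/(3.7D) = 2.10×10^-4; √(3.17ν²L/(gD³h_f)) = 1.23×10^-5
Q = -0.965·0.02302·ln(2.227×10^-4) = 0.1868 m³/s
Check: V = 2.13 m/s, Re = 1.49×10^6, f = 0.01881, h_f = 24.8 m ≈ 24.7 m ✓

Q ≈ 187 L/s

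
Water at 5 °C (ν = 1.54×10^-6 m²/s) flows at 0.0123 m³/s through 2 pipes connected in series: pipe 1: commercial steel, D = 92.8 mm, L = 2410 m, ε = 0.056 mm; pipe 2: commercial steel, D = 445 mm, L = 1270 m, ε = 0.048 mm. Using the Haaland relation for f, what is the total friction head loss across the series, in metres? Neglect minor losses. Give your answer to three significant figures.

Pipe 1: V = 1.819 m/s, Re = 1.10×10^5, ε/D = 6.03×10^-4, f = 0.02028, h_1 = f(L/D)V²/2g = 88.76 m
Pipe 2: V = 0.07909 m/s, Re = 2.29×10^4, ε/D = 1.08×10^-4, f = 0.02509, h_2 = f(L/D)V²/2g = 0.02283 m
Series → Q common, losses add: H = Σh = 88.78 m

H ≈ 88.8 m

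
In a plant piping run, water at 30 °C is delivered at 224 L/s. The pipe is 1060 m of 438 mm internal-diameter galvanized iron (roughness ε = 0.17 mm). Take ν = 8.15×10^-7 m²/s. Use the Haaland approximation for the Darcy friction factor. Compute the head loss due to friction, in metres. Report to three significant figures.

h_f ≈ 4.49 m

V = 4Q/(πD²) = 4·0.224/(π·0.438²) = 1.487 m/s
Re = VD/ν = 1.487·0.438/8.15×10^-7 = 7.99×10^5 → turbulent
ε/D = 0.17/438 = 3.88×10^-4
Haaland: f = 0.01647
h_f = f(L/D)V²/(2g) = 0.01647·(1060/0.438)·1.487²/(2·9.81) = 4.491 m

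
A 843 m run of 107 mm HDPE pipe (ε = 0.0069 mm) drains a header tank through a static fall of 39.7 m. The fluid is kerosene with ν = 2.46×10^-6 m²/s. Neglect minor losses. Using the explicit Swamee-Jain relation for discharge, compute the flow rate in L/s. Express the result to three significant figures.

Q ≈ 20.9 L/s

Swamee-Jain (Type II): Q = -0.965·√(gD⁵h_f/L)·ln[ε/(3.7D) + √(3.17ν²L/(gD³h_f))]
√(gD⁵h_f/L) = √(9.81·0.107⁵·39.7/843) = 0.002546
ε/(3.7D) = 1.74×10^-5; √(3.17ν²L/(gD³h_f)) = 1.84×10^-4
Q = -0.965·0.002546·ln(2.015×10^-4) = 0.02090 m³/s
Check: V = 2.32 m/s, Re = 1.01×10^5, f = 0.01821, h_f = 39.5 m ≈ 39.7 m ✓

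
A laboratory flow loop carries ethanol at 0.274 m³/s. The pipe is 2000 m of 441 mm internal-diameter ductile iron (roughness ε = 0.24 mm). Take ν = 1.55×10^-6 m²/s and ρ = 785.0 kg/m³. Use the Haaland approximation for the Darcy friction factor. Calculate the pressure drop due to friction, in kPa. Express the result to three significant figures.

Δp ≈ 102 kPa

V = 4Q/(πD²) = 4·0.274/(π·0.441²) = 1.794 m/s
Re = VD/ν = 1.794·0.441/1.55×10^-6 = 5.10×10^5 → turbulent
ε/D = 0.24/441 = 5.44×10^-4
Haaland: f = 0.01784
h_f = f(L/D)V²/(2g) = 0.01784·(2000/0.441)·1.794²/(2·9.81) = 13.27 m
Δp = ρg·h_f = 785.0·9.81·13.27 = 102.2 kPa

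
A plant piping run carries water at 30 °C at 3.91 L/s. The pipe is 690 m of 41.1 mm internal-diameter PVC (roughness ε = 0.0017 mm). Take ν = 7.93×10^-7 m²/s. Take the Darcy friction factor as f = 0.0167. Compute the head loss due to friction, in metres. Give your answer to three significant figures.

h_f ≈ 124 m

V = 4Q/(πD²) = 4·0.00391/(π·0.0411²) = 2.947 m/s
h_f = f(L/D)V²/(2g) = 0.01670·(690/0.0411)·2.947²/(2·9.81) = 124.1 m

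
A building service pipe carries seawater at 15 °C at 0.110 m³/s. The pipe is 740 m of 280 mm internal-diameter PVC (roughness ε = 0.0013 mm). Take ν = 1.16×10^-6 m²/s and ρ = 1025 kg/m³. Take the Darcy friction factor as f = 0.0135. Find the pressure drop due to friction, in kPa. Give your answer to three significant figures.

V = 4Q/(πD²) = 4·0.110/(π·0.280²) = 1.786 m/s
h_f = f(L/D)V²/(2g) = 0.01350·(740/0.280)·1.786²/(2·9.81) = 5.803 m
Δp = ρg·h_f = 1025·9.81·5.803 = 58.35 kPa

Δp ≈ 58.4 kPa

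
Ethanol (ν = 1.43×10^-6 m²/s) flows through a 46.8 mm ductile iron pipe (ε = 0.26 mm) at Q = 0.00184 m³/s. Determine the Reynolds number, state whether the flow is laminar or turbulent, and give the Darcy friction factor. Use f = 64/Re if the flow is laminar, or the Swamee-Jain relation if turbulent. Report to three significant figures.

V = 4Q/(πD²) = 1.070 m/s
Re = VD/ν = 1.070·0.0468/1.43×10^-6 = 3.50×10^4
Re > 4000 → turbulent; ε/D = 0.00556
Swamee-Jain: f = 0.03414

Re ≈ 3.50×10^4; turbulent; f ≈ 0.0341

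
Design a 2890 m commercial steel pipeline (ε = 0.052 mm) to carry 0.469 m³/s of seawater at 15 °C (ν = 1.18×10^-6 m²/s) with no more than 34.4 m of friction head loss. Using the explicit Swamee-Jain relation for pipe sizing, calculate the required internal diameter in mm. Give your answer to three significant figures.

D ≈ 465 mm

Swamee-Jain (Type III): D = 0.66·[ε^1.25·(LQ²/(gh_f))^4.75 + ν·Q^9.4·(L/(gh_f))^5.2]^0.04
LQ²/(gh_f) = 1.884; L/(gh_f) = 8.564
Term 1 = ε^1.25·(…)^4.75 = 8.94×10^-5; Term 2 = ν·Q^9.4·(…)^5.2 = 6.77×10^-5
D = 0.66·(8.94×10^-5 + 6.77×10^-5)^0.04 = 0.4649 m = 465 mm
Check: V = 2.76 m/s, Re = 1.09×10^6, f = 0.01359, h_f = 32.9 m ≈ 34.4 m ✓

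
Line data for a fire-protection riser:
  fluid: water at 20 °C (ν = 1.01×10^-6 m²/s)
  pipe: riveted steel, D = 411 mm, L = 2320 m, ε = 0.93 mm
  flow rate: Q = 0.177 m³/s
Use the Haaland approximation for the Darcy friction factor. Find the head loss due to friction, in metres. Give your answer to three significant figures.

h_f ≈ 12.6 m

V = 4Q/(πD²) = 4·0.177/(π·0.411²) = 1.334 m/s
Re = VD/ν = 1.334·0.411/1.01×10^-6 = 5.43×10^5 → turbulent
ε/D = 0.93/411 = 0.00226
Haaland: f = 0.02453
h_f = f(L/D)V²/(2g) = 0.02453·(2320/0.411)·1.334²/(2·9.81) = 12.56 m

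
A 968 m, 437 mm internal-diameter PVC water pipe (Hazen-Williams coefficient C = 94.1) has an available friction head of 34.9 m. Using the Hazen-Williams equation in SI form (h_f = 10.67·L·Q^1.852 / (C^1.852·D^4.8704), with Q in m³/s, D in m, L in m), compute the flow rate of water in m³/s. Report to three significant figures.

Q ≈ 0.494 m³/s

Rearranging: Q = [h_f·C^1.852·D^4.8704 / (10.67·L)]^(1/1.852)
Q = [34.9·94.1^1.852·0.437^4.8704 / (10.67·968)]^0.540 = 0.4941 m³/s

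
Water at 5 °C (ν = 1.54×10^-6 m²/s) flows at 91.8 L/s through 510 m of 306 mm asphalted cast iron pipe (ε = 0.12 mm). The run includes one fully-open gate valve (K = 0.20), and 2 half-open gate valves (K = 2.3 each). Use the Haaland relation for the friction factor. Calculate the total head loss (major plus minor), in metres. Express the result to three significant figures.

V = 4Q/(πD²) = 1.248 m/s; V²/2g = 0.07942 m
Re = 2.48×10^5, ε/D = 3.92×10^-4 → f = 0.01769 (Haaland)
Major: h_f = f(L/D)·V²/2g = 0.01769·1667·0.07942 = 2.342 m
Minor: ΣK = 4.80; h_m = ΣK·V²/2g = 0.3812 m
Total H_L = 2.342 + 0.3812 = 2.723 m

H_L ≈ 2.72 m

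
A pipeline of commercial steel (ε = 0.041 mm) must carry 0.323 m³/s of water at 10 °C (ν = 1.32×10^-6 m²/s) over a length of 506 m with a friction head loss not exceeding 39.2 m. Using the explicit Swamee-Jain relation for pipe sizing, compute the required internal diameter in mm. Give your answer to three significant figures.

D ≈ 278 mm

Swamee-Jain (Type III): D = 0.66·[ε^1.25·(LQ²/(gh_f))^4.75 + ν·Q^9.4·(L/(gh_f))^5.2]^0.04
LQ²/(gh_f) = 0.1373; L/(gh_f) = 1.316
Term 1 = ε^1.25·(…)^4.75 = 2.63×10^-10; Term 2 = ν·Q^9.4·(…)^5.2 = 1.34×10^-10
D = 0.66·(2.63×10^-10 + 1.34×10^-10)^0.04 = 0.2776 m = 278 mm
Check: V = 5.34 m/s, Re = 1.12×10^6, f = 0.01405, h_f = 37.1 m ≈ 39.2 m ✓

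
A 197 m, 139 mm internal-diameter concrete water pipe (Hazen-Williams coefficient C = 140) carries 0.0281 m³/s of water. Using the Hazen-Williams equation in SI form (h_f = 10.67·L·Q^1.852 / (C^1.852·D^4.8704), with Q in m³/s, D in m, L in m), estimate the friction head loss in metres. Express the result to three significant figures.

h_f = 10.67·197·0.0281^1.852 / (140^1.852·0.139^4.8704) = 4.455 m

h_f ≈ 4.46 m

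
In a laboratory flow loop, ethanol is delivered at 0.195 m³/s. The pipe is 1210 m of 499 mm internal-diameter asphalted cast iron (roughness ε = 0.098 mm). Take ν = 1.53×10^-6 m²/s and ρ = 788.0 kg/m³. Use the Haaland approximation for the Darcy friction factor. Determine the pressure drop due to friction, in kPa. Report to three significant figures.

Δp ≈ 15.1 kPa

V = 4Q/(πD²) = 4·0.195/(π·0.499²) = 0.9971 m/s
Re = VD/ν = 0.9971·0.499/1.53×10^-6 = 3.25×10^5 → turbulent
ε/D = 0.098/499 = 1.96×10^-4
Haaland: f = 0.01589
h_f = f(L/D)V²/(2g) = 0.01589·(1210/0.499)·0.9971²/(2·9.81) = 1.953 m
Δp = ρg·h_f = 788.0·9.81·1.953 = 15.10 kPa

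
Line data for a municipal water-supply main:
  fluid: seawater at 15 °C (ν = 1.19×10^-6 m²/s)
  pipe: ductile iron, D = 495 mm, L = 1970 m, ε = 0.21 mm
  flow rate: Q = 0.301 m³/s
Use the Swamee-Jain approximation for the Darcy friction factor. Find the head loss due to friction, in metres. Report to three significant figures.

h_f ≈ 8.46 m

V = 4Q/(πD²) = 4·0.301/(π·0.495²) = 1.564 m/s
Re = VD/ν = 1.564·0.495/1.19×10^-6 = 6.51×10^5 → turbulent
ε/D = 0.21/495 = 4.24×10^-4
Swamee-Jain: f = 0.01705
h_f = f(L/D)V²/(2g) = 0.01705·(1970/0.495)·1.564²/(2·9.81) = 8.463 m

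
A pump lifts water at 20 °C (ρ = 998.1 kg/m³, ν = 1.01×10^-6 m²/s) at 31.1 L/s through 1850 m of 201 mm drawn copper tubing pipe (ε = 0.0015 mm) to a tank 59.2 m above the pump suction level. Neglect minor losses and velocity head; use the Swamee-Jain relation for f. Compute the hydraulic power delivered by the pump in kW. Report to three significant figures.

P_hyd ≈ 20.2 kW

V = 4Q/(πD²) = 0.9801 m/s; Re = 1.95×10^5; ε/D = 7.46×10^-6; f = 0.01568
h_f = f(L/D)V²/2g = 7.064 m
Total head H = z + h_f = 59.2 + 7.064 = 66.26 m
P_hyd = ρgQH = 998.1·9.81·0.0311·66.26 = 20.18 kW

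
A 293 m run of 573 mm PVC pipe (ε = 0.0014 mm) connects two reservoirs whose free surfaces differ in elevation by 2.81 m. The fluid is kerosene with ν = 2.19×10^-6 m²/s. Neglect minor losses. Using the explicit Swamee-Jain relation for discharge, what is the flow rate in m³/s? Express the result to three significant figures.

Swamee-Jain (Type II): Q = -0.965·√(gD⁵h_f/L)·ln[ε/(3.7D) + √(3.17ν²L/(gD³h_f))]
√(gD⁵h_f/L) = √(9.81·0.573⁵·2.81/293) = 0.07623
ε/(3.7D) = 6.60×10^-7; √(3.17ν²L/(gD³h_f)) = 2.93×10^-5
Q = -0.965·0.07623·ln(2.997×10^-5) = 0.7662 m³/s
Check: V = 2.97 m/s, Re = 7.77×10^5, f = 0.01217, h_f = 2.80 m ≈ 2.81 m ✓

Q ≈ 0.766 m³/s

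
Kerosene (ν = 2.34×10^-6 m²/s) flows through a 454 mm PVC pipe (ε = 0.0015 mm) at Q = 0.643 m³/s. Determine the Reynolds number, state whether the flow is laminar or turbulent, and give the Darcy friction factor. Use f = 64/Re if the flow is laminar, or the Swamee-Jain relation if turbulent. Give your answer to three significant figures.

Re ≈ 7.71×10^5; turbulent; f ≈ 0.0122

V = 4Q/(πD²) = 3.972 m/s
Re = VD/ν = 3.972·0.454/2.34×10^-6 = 7.71×10^5
Re > 4000 → turbulent; ε/D = 3.30×10^-6
Swamee-Jain: f = 0.01220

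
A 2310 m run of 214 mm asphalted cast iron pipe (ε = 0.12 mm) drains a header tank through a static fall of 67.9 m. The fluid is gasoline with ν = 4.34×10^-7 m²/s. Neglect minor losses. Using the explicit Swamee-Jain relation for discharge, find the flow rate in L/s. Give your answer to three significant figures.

Swamee-Jain (Type II): Q = -0.965·√(gD⁵h_f/L)·ln[ε/(3.7D) + √(3.17ν²L/(gD³h_f))]
√(gD⁵h_f/L) = √(9.81·0.214⁵·67.9/2310) = 0.01138
ε/(3.7D) = 1.52×10^-4; √(3.17ν²L/(gD³h_f)) = 1.45×10^-5
Q = -0.965·0.01138·ln(1.661×10^-4) = 0.09554 m³/s
Check: V = 2.66 m/s, Re = 1.31×10^6, f = 0.01758, h_f = 68.3 m ≈ 67.9 m ✓

Q ≈ 95.5 L/s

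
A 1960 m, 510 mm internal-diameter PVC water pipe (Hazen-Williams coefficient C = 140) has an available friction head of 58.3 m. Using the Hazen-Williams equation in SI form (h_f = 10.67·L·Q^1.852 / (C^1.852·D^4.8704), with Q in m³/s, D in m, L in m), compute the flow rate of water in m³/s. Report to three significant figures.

Rearranging: Q = [h_f·C^1.852·D^4.8704 / (10.67·L)]^(1/1.852)
Q = [58.3·140^1.852·0.510^4.8704 / (10.67·1960)]^0.540 = 0.9946 m³/s

Q ≈ 0.995 m³/s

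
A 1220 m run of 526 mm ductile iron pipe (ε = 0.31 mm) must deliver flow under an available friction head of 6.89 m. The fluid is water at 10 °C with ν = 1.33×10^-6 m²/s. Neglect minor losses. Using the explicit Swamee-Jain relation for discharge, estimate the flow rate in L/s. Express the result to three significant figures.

Q ≈ 392 L/s

Swamee-Jain (Type II): Q = -0.965·√(gD⁵h_f/L)·ln[ε/(3.7D) + √(3.17ν²L/(gD³h_f))]
√(gD⁵h_f/L) = √(9.81·0.526⁵·6.89/1220) = 0.04723
ε/(3.7D) = 1.59×10^-4; √(3.17ν²L/(gD³h_f)) = 2.64×10^-5
Q = -0.965·0.04723·ln(1.857×10^-4) = 0.3916 m³/s
Check: V = 1.80 m/s, Re = 7.13×10^5, f = 0.01806, h_f = 6.93 m ≈ 6.89 m ✓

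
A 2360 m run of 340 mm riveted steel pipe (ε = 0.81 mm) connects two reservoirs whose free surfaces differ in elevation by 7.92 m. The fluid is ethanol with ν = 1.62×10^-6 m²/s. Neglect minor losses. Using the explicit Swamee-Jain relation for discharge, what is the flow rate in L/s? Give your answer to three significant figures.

Swamee-Jain (Type II): Q = -0.965·√(gD⁵h_f/L)·ln[ε/(3.7D) + √(3.17ν²L/(gD³h_f))]
√(gD⁵h_f/L) = √(9.81·0.340⁵·7.92/2360) = 0.01223
ε/(3.7D) = 6.44×10^-4; √(3.17ν²L/(gD³h_f)) = 8.02×10^-5
Q = -0.965·0.01223·ln(7.241×10^-4) = 0.08534 m³/s
Check: V = 0.940 m/s, Re = 1.97×10^5, f = 0.02553, h_f = 7.98 m ≈ 7.92 m ✓

Q ≈ 85.3 L/s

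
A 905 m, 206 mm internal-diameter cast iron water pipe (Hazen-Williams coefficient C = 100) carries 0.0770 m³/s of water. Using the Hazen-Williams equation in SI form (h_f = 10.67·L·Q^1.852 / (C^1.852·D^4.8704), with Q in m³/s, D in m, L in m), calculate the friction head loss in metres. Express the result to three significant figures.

h_f = 10.67·905·0.0770^1.852 / (100^1.852·0.206^4.8704) = 36.34 m

h_f ≈ 36.3 m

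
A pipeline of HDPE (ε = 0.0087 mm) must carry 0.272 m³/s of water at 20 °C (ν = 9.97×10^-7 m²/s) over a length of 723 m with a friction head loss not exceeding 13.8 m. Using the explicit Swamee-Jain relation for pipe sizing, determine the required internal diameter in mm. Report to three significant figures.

Swamee-Jain (Type III): D = 0.66·[ε^1.25·(LQ²/(gh_f))^4.75 + ν·Q^9.4·(L/(gh_f))^5.2]^0.04
LQ²/(gh_f) = 0.3951; L/(gh_f) = 5.341
Term 1 = ε^1.25·(…)^4.75 = 5.74×10^-9; Term 2 = ν·Q^9.4·(…)^5.2 = 2.93×10^-8
D = 0.66·(5.74×10^-9 + 2.93×10^-8)^0.04 = 0.3322 m = 332 mm
Check: V = 3.14 m/s, Re = 1.05×10^6, f = 0.01214, h_f = 13.3 m ≈ 13.8 m ✓

D ≈ 332 mm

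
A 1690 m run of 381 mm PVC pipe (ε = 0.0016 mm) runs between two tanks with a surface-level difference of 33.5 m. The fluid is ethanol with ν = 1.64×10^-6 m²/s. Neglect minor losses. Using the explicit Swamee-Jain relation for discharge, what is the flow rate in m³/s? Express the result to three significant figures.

Swamee-Jain (Type II): Q = -0.965·√(gD⁵h_f/L)·ln[ε/(3.7D) + √(3.17ν²L/(gD³h_f))]
√(gD⁵h_f/L) = √(9.81·0.381⁵·33.5/1690) = 0.03951
ε/(3.7D) = 1.13×10^-6; √(3.17ν²L/(gD³h_f)) = 2.82×10^-5
Q = -0.965·0.03951·ln(2.929×10^-5) = 0.3980 m³/s
Check: V = 3.49 m/s, Re = 8.11×10^5, f = 0.01212, h_f = 33.4 m ≈ 33.5 m ✓

Q ≈ 0.398 m³/s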